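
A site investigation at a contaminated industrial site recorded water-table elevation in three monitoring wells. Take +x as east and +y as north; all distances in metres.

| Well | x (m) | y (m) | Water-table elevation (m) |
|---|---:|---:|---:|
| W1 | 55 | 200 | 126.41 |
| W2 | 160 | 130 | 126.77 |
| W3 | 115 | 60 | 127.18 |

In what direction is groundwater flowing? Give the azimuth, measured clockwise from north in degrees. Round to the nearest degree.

With h = a·x + b·y + c and W1 as origin, the differences give:
  105·a + (-70)·b = +0.36
  60·a + (-140)·b = +0.77
Eliminate b (×(-140) and ×(-70), subtract): -10500·a = 3.500 → a = ∂h/∂x = -0.0003333
Back-substitute: b = ∂h/∂y = -0.005643.
Flow direction (−∇h) has components (+0.0003333 E, +0.005643 N).
Azimuth = atan2(E, N) = atan2(+0.0003333, +0.005643) = 3.4° ≈ 003°.

003°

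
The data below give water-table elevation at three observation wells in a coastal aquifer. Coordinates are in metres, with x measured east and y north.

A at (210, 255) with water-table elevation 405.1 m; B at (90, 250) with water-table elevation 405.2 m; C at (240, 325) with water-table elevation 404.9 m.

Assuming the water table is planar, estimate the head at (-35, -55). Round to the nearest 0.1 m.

406.1 m

Taking A as reference: B−A = (-120, -5, +0.1); C−A = (30, 70, -0.2).
Solve a·Δx + b·Δy = Δh: det = (-120)·70 − 30·(-5) = -8250.
∂h/∂x = [(+0.1)·70 − (-0.2)·(-5)] / -8250 = -0.0007273
∂h/∂y = [(-120)·(-0.2) − 30·(+0.1)] / -8250 = -0.002545
h(-35, -55) = 405.1 + (-0.0007273)·(-245) + (-0.002545)·(-310) = 405.1 +0.178 +0.789 = 406.067 m.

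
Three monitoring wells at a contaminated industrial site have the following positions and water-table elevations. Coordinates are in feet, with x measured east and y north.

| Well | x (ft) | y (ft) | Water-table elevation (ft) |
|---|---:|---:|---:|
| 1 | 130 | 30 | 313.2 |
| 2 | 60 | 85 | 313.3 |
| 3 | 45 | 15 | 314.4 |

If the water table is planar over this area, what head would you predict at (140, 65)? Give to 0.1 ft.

312.6 ft

Taking 1 as reference: 2−1 = (-70, 55, +0.1); 3−1 = (-85, -15, +1.2).
Solve a·Δx + b·Δy = Δh: det = (-70)·(-15) − (-85)·55 = 5725.
∂h/∂x = [(+0.1)·(-15) − (+1.2)·55] / 5725 = -0.01179
∂h/∂y = [(-70)·(+1.2) − (-85)·(+0.1)] / 5725 = -0.01319
h(140, 65) = 313.2 + (-0.01179)·(10) + (-0.01319)·(35) = 313.2 -0.118 -0.462 = 312.621 ft.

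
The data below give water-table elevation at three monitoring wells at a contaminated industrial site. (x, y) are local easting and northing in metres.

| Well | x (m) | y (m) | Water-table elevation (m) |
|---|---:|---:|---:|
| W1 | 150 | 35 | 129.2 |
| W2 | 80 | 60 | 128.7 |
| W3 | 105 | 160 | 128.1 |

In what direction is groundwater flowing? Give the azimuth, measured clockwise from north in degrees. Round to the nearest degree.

327°

Three-point gradient (reference W1): Δ to W2 = (-70, 25, -0.5), Δ to W3 = (-45, 125, -1.1).
∂h/∂x = +0.004590, ∂h/∂y = -0.007148 (det = -7625).
Flow direction (−∇h) has components (-0.004590 E, +0.007148 N).
Azimuth = atan2(E, N) = atan2(-0.004590, +0.007148) = 327.3° ≈ 327°.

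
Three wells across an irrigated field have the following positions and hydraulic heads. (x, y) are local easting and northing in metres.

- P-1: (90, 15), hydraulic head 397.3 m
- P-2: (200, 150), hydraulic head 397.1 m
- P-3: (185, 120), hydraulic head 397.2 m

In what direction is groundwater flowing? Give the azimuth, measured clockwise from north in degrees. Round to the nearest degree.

With h = a·x + b·y + c and P-1 as origin, the differences give:
  110·a + 135·b = -0.2
  95·a + 105·b = -0.1
Eliminate b (×105 and ×135, subtract): -1275·a = -7.50 → a = ∂h/∂x = +0.005882
Back-substitute: b = ∂h/∂y = -0.006275.
Flow direction (−∇h) has components (-0.005882 E, +0.006275 N).
Azimuth = atan2(E, N) = atan2(-0.005882, +0.006275) = 316.8° ≈ 317°.

317°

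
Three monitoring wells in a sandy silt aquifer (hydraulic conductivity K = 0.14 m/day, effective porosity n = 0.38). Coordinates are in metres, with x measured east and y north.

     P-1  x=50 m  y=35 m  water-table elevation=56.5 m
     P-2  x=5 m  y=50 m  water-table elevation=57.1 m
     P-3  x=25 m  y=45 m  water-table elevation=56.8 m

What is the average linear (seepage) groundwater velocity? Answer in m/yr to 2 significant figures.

Differences from P-1: to P-2 (Δx, Δy, Δh) = (-45, 15, +0.6); to P-3 = (-25, 10, +0.3).
Determinant of the coordinate differences = (-45)·10 − (-25)·15 = -75.
∂h/∂x = [(+0.6)·10 − (+0.3)·15] / -75 = -0.02000
∂h/∂y = [(-45)·(+0.3) − (-25)·(+0.6)] / -75 = -0.02000
|∇h| = √(-0.02000² + -0.02000²) = 0.02828
Seepage velocity v = K·i/n = 0.14 × 0.02828 / 0.38 = 0.01042 m/day = 3.806 m/yr.

3.8 m/yr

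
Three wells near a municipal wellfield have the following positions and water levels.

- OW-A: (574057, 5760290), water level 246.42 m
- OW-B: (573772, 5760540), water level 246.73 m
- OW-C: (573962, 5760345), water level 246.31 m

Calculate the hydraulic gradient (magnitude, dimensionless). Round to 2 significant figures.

With h = a·x + b·y + c and OW-A as origin, the differences give:
  (-285)·a + 250·b = +0.31
  (-95)·a + 55·b = -0.11
Eliminate b (×55 and ×250, subtract): 8075·a = 44.550 → a = ∂h/∂x = +0.005517
Back-substitute: b = ∂h/∂y = +0.007529.
|∇h| = √(0.005517² + 0.007529²) = 0.009334

0.0093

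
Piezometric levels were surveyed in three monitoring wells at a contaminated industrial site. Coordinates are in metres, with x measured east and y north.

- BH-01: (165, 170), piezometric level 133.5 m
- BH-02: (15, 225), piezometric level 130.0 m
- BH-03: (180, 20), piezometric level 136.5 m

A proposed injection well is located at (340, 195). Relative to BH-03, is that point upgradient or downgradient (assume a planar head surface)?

Three-point gradient (reference BH-01): Δ to BH-02 = (-150, 55, -3.5), Δ to BH-03 = (15, -150, +3.0).
∂h/∂x = +0.01661, ∂h/∂y = -0.01834 (det = 21675).
Head at (340, 195) = 133.5 + (+0.01661)·(175) + (-0.01834)·(25) = 135.95 m.
That is lower than the 136.5 m at BH-03, so the point is downgradient.

downgradient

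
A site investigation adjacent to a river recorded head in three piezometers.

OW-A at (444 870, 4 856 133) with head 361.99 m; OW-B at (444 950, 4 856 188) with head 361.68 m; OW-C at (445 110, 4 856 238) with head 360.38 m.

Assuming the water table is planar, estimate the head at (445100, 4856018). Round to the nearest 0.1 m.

358.0 m

Taking OW-A as reference: OW-B−OW-A = (80, 55, -0.31); OW-C−OW-A = (240, 105, -1.61).
Solve a·Δx + b·Δy = Δh: det = 80·105 − 240·55 = -4800.
∂h/∂x = [(-0.31)·105 − (-1.61)·55] / -4800 = -0.01167
∂h/∂y = [80·(-1.61) − 240·(-0.31)] / -4800 = +0.01133
h(445100, 4856018) = 361.99 + (-0.01167)·(230) + (+0.01133)·(-115) = 361.99 -2.683 -1.303 = 358.003 m.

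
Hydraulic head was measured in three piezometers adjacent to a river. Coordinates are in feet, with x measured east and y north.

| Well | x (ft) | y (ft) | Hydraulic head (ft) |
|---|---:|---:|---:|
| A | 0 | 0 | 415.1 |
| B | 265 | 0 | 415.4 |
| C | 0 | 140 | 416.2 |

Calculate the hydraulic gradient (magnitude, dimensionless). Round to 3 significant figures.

0.00794

∂h/∂x = (415.4 − 415.1) / (265 − 0) = +0.001132
∂h/∂y = (416.2 − 415.1) / (140 − 0) = +0.007857
|∇h| = √(0.001132² + 0.007857²) = 0.007938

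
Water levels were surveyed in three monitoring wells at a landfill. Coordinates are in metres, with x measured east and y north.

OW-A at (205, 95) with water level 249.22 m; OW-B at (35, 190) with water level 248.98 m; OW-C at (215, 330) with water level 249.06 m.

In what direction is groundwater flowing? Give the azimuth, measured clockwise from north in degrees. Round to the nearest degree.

Differences from OW-A: to OW-B (Δx, Δy, Δh) = (-170, 95, -0.24); to OW-C = (10, 235, -0.16).
Solve a·Δx + b·Δy = Δh: det = (-170)·235 − 10·95 = -40900.
∂h/∂x = [(-0.24)·235 − (-0.16)·95] / -40900 = +0.001007
∂h/∂y = [(-170)·(-0.16) − 10·(-0.24)] / -40900 = -0.0007237
Flow direction (−∇h) has components (-0.001007 E, +0.0007237 N).
Azimuth = atan2(E, N) = atan2(-0.001007, +0.0007237) = 305.7° ≈ 306°.

306°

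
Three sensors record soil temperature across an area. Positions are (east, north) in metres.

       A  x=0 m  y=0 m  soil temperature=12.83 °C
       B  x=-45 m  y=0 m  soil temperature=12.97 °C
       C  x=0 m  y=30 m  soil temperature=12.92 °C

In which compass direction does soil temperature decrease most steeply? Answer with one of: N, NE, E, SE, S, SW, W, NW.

∂T/∂x = (12.97 − 12.83) / (-45 − 0) = -0.003111
∂T/∂y = (12.92 − 12.83) / (30 − 0) = +0.003000
Steepest decrease is along −∇f = (+0.003111 E, -0.003000 N) → southeast.

SE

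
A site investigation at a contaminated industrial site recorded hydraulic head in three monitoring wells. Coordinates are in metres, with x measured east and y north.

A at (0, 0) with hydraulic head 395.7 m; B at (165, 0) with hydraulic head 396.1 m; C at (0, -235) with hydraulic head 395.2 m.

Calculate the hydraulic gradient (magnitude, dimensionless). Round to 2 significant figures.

∂h/∂x = (396.1 − 395.7) / (165 − 0) = +0.002424
∂h/∂y = (395.2 − 395.7) / (-235 − 0) = +0.002128
|∇h| = √(0.002424² + 0.002128²) = 0.003226

0.0032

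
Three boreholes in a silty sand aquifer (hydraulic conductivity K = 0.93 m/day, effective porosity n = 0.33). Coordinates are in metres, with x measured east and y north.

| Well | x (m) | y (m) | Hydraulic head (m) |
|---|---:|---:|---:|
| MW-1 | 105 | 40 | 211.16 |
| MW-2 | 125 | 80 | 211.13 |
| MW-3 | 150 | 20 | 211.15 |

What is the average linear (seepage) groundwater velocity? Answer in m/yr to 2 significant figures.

0.71 m/yr

Three-point gradient (reference MW-1): Δ to MW-2 = (20, 40, -0.03), Δ to MW-3 = (45, -20, -0.01).
∂h/∂x = -0.0004545, ∂h/∂y = -0.0005227 (det = -2200).
|∇h| = √(-0.0004545² + -0.0005227²) = 0.0006927
Seepage velocity v = K·i/n = 0.93 × 0.0006927 / 0.33 = 0.001952 m/day = 0.713 m/yr.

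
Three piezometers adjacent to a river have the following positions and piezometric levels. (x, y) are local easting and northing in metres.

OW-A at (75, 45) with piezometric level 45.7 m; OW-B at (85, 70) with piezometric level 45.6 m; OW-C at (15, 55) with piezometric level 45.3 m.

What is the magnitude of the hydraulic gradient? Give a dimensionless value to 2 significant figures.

Differences from OW-A: to OW-B (Δx, Δy, Δh) = (10, 25, -0.1); to OW-C = (-60, 10, -0.4).
Determinant of the coordinate differences = 10·10 − (-60)·25 = 1600.
∂h/∂x = [(-0.1)·10 − (-0.4)·25] / 1600 = +0.005625
∂h/∂y = [10·(-0.4) − (-60)·(-0.1)] / 1600 = -0.006250
|∇h| = √(0.005625² + -0.006250²) = 0.008409

0.0084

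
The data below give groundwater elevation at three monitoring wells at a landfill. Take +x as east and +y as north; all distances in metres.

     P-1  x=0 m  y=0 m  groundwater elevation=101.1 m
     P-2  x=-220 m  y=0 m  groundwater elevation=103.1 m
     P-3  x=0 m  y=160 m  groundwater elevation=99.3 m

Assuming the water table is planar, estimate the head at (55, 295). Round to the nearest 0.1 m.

∂h/∂x = (103.1 − 101.1) / (-220 − 0) = -0.009091
∂h/∂y = (99.3 − 101.1) / (160 − 0) = -0.01125
h(55, 295) = 101.1 + (-0.009091)·(55) + (-0.01125)·(295) = 101.1 -0.500 -3.319 = 97.281 m.

97.3 m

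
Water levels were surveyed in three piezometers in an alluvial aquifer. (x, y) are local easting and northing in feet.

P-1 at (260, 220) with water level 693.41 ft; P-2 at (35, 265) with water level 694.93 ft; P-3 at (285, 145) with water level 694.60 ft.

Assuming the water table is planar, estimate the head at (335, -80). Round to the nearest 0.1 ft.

698.4 ft

Differences from P-1: to P-2 (Δx, Δy, Δh) = (-225, 45, +1.52); to P-3 = (25, -75, +1.19).
Solve a·Δx + b·Δy = Δh: det = (-225)·(-75) − 25·45 = 15750.
∂h/∂x = [(+1.52)·(-75) − (+1.19)·45] / 15750 = -0.01064
∂h/∂y = [(-225)·(+1.19) − 25·(+1.52)] / 15750 = -0.01941
h(335, -80) = 693.41 + (-0.01064)·(75) + (-0.01941)·(-300) = 693.41 -0.798 +5.824 = 698.436 ft.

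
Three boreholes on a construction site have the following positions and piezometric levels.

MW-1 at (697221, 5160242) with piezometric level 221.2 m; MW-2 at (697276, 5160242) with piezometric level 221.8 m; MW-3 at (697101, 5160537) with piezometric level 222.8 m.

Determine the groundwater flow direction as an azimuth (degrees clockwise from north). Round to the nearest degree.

Differences from MW-1: to MW-2 (Δx, Δy, Δh) = (55, 0, +0.6); to MW-3 = (-120, 295, +1.6).
Determinant of the coordinate differences = 55·295 − (-120)·0 = 16225.
∂h/∂x = [(+0.6)·295 − (+1.6)·0] / 16225 = +0.01091
∂h/∂y = [55·(+1.6) − (-120)·(+0.6)] / 16225 = +0.009861
Flow direction (−∇h) has components (-0.01091 E, -0.009861 N).
Azimuth = atan2(E, N) = atan2(-0.01091, -0.009861) = 227.9° ≈ 228°.

228°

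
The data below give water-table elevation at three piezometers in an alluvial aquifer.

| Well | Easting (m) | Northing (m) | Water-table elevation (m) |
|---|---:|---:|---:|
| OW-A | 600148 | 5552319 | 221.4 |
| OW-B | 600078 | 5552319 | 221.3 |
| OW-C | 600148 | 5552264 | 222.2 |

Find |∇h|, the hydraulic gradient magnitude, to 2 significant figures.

∂h/∂x = (221.3 − 221.4) / (600078 − 600148) = +0.001429
∂h/∂y = (222.2 − 221.4) / (5552264 − 5552319) = -0.01455
|∇h| = √(0.001429² + -0.01455²) = 0.01462

0.015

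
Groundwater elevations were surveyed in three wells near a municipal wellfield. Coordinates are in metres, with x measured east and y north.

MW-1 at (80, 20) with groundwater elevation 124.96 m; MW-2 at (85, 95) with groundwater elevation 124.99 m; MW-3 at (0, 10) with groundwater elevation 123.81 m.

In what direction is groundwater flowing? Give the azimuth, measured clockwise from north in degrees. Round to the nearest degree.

272°

Taking MW-1 as reference: MW-2−MW-1 = (5, 75, +0.03); MW-3−MW-1 = (-80, -10, -1.15).
Solve a·Δx + b·Δy = Δh: det = 5·(-10) − (-80)·75 = 5950.
∂h/∂x = [(+0.03)·(-10) − (-1.15)·75] / 5950 = +0.01445
∂h/∂y = [5·(-1.15) − (-80)·(+0.03)] / 5950 = -0.0005630
Flow direction (−∇h) has components (-0.01445 E, +0.0005630 N).
Azimuth = atan2(E, N) = atan2(-0.01445, +0.0005630) = 272.2° ≈ 272°.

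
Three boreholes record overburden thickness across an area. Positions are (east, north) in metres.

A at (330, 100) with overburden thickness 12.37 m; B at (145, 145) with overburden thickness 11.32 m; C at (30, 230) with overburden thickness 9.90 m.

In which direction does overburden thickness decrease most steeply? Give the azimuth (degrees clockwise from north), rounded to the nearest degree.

350°

Taking A as reference: B−A = (-185, 45, -1.05); C−A = (-300, 130, -2.47).
Solve a·Δx + b·Δy = Δd: det = (-185)·130 − (-300)·45 = -10550.
∂d/∂x = [(-1.05)·130 − (-2.47)·45] / -10550 = +0.002403
∂d/∂y = [(-185)·(-2.47) − (-300)·(-1.05)] / -10550 = -0.01345
Steepest decrease is along −∇f: components (-0.002403 E, +0.01345 N).
Azimuth = atan2(-0.002403, +0.01345) = 349.9° ≈ 350°.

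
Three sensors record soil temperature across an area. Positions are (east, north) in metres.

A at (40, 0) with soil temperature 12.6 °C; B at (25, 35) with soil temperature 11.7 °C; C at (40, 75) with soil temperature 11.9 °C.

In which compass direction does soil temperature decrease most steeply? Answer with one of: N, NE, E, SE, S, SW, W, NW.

W

Differences from A: to B (Δx, Δy, Δh) = (-15, 35, -0.9); to C = (0, 75, -0.7).
Determinant of the coordinate differences = (-15)·75 − 0·35 = -1125.
∂T/∂x = [(-0.9)·75 − (-0.7)·35] / -1125 = +0.03822
∂T/∂y = [(-15)·(-0.7) − 0·(-0.9)] / -1125 = -0.009333
Steepest decrease is along −∇f = (-0.03822 E, +0.009333 N) → west.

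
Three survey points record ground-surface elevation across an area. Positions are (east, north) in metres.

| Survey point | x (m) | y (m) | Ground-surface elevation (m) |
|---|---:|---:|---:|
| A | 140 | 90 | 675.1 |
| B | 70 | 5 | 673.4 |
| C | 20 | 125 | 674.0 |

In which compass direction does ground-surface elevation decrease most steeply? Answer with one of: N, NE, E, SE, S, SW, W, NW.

SW

Taking A as reference: B−A = (-70, -85, -1.7); C−A = (-120, 35, -1.1).
Solve a·Δx + b·Δy = Δz: det = (-70)·35 − (-120)·(-85) = -12650.
∂z/∂x = [(-1.7)·35 − (-1.1)·(-85)] / -12650 = +0.01209
∂z/∂y = [(-70)·(-1.1) − (-120)·(-1.7)] / -12650 = +0.01004
Steepest decrease is along −∇f = (-0.01209 E, -0.01004 N) → southwest.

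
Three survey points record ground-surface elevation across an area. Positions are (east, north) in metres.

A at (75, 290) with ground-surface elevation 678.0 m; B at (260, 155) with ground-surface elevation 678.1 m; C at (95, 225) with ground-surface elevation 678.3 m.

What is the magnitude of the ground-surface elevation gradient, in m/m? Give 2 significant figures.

With z = a·x + b·y + c and A as origin, the differences give:
  185·a + (-135)·b = +0.1
  20·a + (-65)·b = +0.3
Eliminate b (×(-65) and ×(-135), subtract): -9325·a = 34.00 → a = ∂z/∂x = -0.003646
Back-substitute: b = ∂z/∂y = -0.005737.
|∇f| = √(-0.003646² + -0.005737²) = 0.006798 m/m

0.0068 m/m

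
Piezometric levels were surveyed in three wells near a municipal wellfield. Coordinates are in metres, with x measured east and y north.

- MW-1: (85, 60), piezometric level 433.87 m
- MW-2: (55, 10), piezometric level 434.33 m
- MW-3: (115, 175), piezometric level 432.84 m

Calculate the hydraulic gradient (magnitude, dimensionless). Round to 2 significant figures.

With h = a·x + b·y + c and MW-1 as origin, the differences give:
  (-30)·a + (-50)·b = +0.46
  30·a + 115·b = -1.03
Eliminate b (×115 and ×(-50), subtract): -1950·a = 1.400 → a = ∂h/∂x = -0.0007179
Back-substitute: b = ∂h/∂y = -0.008769.
|∇h| = √(-0.0007179² + -0.008769²) = 0.008798

0.0088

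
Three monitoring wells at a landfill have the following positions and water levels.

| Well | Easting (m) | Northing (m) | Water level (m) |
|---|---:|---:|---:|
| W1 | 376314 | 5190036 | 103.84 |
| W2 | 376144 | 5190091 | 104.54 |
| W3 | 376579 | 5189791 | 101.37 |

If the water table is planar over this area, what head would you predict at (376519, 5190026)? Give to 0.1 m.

103.5 m

With h = a·x + b·y + c and W1 as origin, the differences give:
  (-170)·a + 55·b = +0.70
  265·a + (-245)·b = -2.47
Eliminate b (×(-245) and ×55, subtract): 27075·a = -35.650 → a = ∂h/∂x = -0.001317
Back-substitute: b = ∂h/∂y = +0.008657.
h(376519, 5190026) = 103.84 + (-0.001317)·(205) + (+0.008657)·(-10) = 103.84 -0.270 -0.087 = 103.483 m.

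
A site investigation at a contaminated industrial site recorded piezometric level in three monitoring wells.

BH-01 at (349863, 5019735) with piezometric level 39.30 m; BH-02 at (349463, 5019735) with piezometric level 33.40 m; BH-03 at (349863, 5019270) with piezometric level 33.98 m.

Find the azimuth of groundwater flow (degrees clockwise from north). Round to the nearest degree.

∂h/∂x = (33.40 − 39.30) / (349463 − 349863) = +0.01475
∂h/∂y = (33.98 − 39.30) / (5019270 − 5019735) = +0.01144
Flow direction (−∇h) has components (-0.01475 E, -0.01144 N).
Azimuth = atan2(E, N) = atan2(-0.01475, -0.01144) = 232.2° ≈ 232°.

232°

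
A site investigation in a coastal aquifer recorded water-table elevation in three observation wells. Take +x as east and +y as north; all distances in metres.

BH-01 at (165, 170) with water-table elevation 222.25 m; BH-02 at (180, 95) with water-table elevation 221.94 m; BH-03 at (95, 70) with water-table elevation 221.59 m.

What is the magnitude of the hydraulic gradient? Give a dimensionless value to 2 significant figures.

0.0054

Differences from BH-01: to BH-02 (Δx, Δy, Δh) = (15, -75, -0.31); to BH-03 = (-70, -100, -0.66).
Solve a·Δx + b·Δy = Δh: det = 15·(-100) − (-70)·(-75) = -6750.
∂h/∂x = [(-0.31)·(-100) − (-0.66)·(-75)] / -6750 = +0.002741
∂h/∂y = [15·(-0.66) − (-70)·(-0.31)] / -6750 = +0.004681
|∇h| = √(0.002741² + 0.004681²) = 0.005424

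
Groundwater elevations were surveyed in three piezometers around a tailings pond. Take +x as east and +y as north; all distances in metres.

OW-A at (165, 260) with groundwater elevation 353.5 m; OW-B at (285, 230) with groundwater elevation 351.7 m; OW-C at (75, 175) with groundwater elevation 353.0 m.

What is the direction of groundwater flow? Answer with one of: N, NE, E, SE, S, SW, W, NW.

SE

With h = a·x + b·y + c and OW-A as origin, the differences give:
  120·a + (-30)·b = -1.8
  (-90)·a + (-85)·b = -0.5
Eliminate b (×(-85) and ×(-30), subtract): -12900·a = 138.00 → a = ∂h/∂x = -0.01070
Back-substitute: b = ∂h/∂y = +0.01721.
Flow = −∇h = (+0.01070 east, -0.01721 north), which points southeast.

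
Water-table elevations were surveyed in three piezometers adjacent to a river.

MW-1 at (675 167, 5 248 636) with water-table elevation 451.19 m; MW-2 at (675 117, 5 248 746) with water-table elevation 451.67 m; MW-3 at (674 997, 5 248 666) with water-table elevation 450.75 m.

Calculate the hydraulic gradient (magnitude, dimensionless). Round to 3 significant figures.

0.00704

Differences from MW-1: to MW-2 (Δx, Δy, Δh) = (-50, 110, +0.48); to MW-3 = (-170, 30, -0.44).
Determinant of the coordinate differences = (-50)·30 − (-170)·110 = 17200.
∂h/∂x = [(+0.48)·30 − (-0.44)·110] / 17200 = +0.003651
∂h/∂y = [(-50)·(-0.44) − (-170)·(+0.48)] / 17200 = +0.006023
|∇h| = √(0.003651² + 0.006023²) = 0.007043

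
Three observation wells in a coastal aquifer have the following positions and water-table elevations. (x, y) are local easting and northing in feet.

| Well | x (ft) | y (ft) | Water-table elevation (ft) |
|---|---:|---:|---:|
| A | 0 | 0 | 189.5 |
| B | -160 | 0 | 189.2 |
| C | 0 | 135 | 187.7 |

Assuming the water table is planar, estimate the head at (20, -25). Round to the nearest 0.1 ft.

189.9 ft

∂h/∂x = (189.2 − 189.5) / (-160 − 0) = +0.001875
∂h/∂y = (187.7 − 189.5) / (135 − 0) = -0.01333
h(20, -25) = 189.5 + (+0.001875)·(20) + (-0.01333)·(-25) = 189.5 +0.038 +0.333 = 189.871 ft.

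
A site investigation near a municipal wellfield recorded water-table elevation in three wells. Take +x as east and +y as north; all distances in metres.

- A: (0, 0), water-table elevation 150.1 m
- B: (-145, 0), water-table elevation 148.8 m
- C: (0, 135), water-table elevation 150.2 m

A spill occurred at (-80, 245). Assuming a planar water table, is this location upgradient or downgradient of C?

downgradient

∂h/∂x = (148.8 − 150.1) / (-145 − 0) = +0.008966
∂h/∂y = (150.2 − 150.1) / (135 − 0) = +0.0007407
Head at (-80, 245) = 150.1 + (+0.008966)·(-80) + (+0.0007407)·(245) = 149.56 m.
That is lower than the 150.2 m at C, so the point is downgradient.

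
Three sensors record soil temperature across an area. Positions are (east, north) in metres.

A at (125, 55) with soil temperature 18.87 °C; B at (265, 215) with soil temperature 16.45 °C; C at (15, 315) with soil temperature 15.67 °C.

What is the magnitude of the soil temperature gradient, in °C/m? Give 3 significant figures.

0.0134 °C/m

Taking A as reference: B−A = (140, 160, -2.42); C−A = (-110, 260, -3.20).
Solve a·Δx + b·Δy = ΔT: det = 140·260 − (-110)·160 = 54000.
∂T/∂x = [(-2.42)·260 − (-3.20)·160] / 54000 = -0.002170
∂T/∂y = [140·(-3.20) − (-110)·(-2.42)] / 54000 = -0.01323
|∇f| = √(-0.002170² + -0.01323²) = 0.01341 °C/m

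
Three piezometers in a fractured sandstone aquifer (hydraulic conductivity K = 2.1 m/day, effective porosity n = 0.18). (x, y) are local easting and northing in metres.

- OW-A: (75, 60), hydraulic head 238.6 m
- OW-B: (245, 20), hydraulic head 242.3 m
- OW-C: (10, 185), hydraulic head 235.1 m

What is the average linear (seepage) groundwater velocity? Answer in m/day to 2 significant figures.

0.30 m/day

Taking OW-A as reference: OW-B−OW-A = (170, -40, +3.7); OW-C−OW-A = (-65, 125, -3.5).
Determinant of the coordinate differences = 170·125 − (-65)·(-40) = 18650.
∂h/∂x = [(+3.7)·125 − (-3.5)·(-40)] / 18650 = +0.01729
∂h/∂y = [170·(-3.5) − (-65)·(+3.7)] / 18650 = -0.01901
|∇h| = √(0.01729² + -0.01901²) = 0.0257
Seepage velocity v = K·i/n = 2.1 × 0.0257 / 0.18 = 0.2998 m/day.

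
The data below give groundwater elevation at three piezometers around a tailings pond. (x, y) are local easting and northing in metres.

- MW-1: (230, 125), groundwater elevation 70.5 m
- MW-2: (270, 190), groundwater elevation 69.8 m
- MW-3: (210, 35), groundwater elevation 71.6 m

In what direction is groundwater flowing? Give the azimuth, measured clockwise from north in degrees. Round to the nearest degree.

344°

Taking MW-1 as reference: MW-2−MW-1 = (40, 65, -0.7); MW-3−MW-1 = (-20, -90, +1.1).
Solve a·Δx + b·Δy = Δh: det = 40·(-90) − (-20)·65 = -2300.
∂h/∂x = [(-0.7)·(-90) − (+1.1)·65] / -2300 = +0.003696
∂h/∂y = [40·(+1.1) − (-20)·(-0.7)] / -2300 = -0.01304
Flow direction (−∇h) has components (-0.003696 E, +0.01304 N).
Azimuth = atan2(E, N) = atan2(-0.003696, +0.01304) = 344.2° ≈ 344°.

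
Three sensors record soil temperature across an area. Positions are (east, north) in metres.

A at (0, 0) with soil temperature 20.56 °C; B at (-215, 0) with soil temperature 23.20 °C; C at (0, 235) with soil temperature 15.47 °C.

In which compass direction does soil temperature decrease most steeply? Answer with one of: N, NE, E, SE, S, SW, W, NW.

∂T/∂x = (23.20 − 20.56) / (-215 − 0) = -0.01228
∂T/∂y = (15.47 − 20.56) / (235 − 0) = -0.02166
Steepest decrease is along −∇f = (+0.01228 E, +0.02166 N) → northeast.

NE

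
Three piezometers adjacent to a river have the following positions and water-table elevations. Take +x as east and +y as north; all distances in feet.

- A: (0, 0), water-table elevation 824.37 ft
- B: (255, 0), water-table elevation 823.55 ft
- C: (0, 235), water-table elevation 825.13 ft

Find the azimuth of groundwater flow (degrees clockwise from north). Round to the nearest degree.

135°

∂h/∂x = (823.55 − 824.37) / (255 − 0) = -0.003216
∂h/∂y = (825.13 − 824.37) / (235 − 0) = +0.003234
Flow direction (−∇h) has components (+0.003216 E, -0.003234 N).
Azimuth = atan2(E, N) = atan2(+0.003216, -0.003234) = 135.2° ≈ 135°.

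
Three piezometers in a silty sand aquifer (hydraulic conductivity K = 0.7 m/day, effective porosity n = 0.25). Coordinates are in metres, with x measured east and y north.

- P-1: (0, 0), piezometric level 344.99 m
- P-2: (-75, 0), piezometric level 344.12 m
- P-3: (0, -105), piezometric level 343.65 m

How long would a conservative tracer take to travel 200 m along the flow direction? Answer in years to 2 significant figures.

11 years

∂h/∂x = (344.12 − 344.99) / (-75 − 0) = +0.01160
∂h/∂y = (343.65 − 344.99) / (-105 − 0) = +0.01276
|∇h| = √(0.01160² + 0.01276²) = 0.01724
Seepage velocity v = K·i/n = 0.7 × 0.01724 / 0.25 = 0.04827 m/day.
t = 200 / 0.04827 = 4143 days = 11.3 years.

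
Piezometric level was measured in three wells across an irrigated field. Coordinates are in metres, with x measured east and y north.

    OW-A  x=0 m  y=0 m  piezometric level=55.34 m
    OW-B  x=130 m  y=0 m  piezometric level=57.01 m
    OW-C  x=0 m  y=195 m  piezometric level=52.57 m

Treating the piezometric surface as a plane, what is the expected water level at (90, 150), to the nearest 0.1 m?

54.4 m

∂h/∂x = (57.01 − 55.34) / (130 − 0) = +0.01285
∂h/∂y = (52.57 − 55.34) / (195 − 0) = -0.01421
h(90, 150) = 55.34 + (+0.01285)·(90) + (-0.01421)·(150) = 55.34 +1.156 -2.131 = 54.365 m.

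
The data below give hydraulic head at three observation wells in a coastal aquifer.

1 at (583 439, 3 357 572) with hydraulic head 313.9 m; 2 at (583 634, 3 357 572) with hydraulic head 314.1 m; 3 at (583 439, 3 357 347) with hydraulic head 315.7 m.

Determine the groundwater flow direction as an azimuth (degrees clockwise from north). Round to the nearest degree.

353°

∂h/∂x = (314.1 − 313.9) / (583634 − 583439) = +0.001026
∂h/∂y = (315.7 − 313.9) / (3357347 − 3357572) = -0.008000
Flow direction (−∇h) has components (-0.001026 E, +0.008000 N).
Azimuth = atan2(E, N) = atan2(-0.001026, +0.008000) = 352.7° ≈ 353°.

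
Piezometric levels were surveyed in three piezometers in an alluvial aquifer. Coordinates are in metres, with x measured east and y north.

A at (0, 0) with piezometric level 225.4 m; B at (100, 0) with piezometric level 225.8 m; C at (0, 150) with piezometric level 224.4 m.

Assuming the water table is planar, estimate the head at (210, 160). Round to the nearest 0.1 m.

∂h/∂x = (225.8 − 225.4) / (100 − 0) = +0.004000
∂h/∂y = (224.4 − 225.4) / (150 − 0) = -0.006667
h(210, 160) = 225.4 + (+0.004000)·(210) + (-0.006667)·(160) = 225.4 +0.840 -1.067 = 225.173 m.

225.2 m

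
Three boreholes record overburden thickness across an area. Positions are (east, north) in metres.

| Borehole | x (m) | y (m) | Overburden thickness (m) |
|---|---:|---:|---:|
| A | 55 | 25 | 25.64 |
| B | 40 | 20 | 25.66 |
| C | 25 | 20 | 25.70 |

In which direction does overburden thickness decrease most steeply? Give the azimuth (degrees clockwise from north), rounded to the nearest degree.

With d = a·x + b·y + c and A as origin, the differences give:
  (-15)·a + (-5)·b = +0.02
  (-30)·a + (-5)·b = +0.06
Eliminate b (×(-5) and ×(-5), subtract): -75·a = 0.200 → a = ∂d/∂x = -0.002667
Back-substitute: b = ∂d/∂y = +0.004000.
Steepest decrease is along −∇f: components (+0.002667 E, -0.004000 N).
Azimuth = atan2(+0.002667, -0.004000) = 146.3° ≈ 146°.

146°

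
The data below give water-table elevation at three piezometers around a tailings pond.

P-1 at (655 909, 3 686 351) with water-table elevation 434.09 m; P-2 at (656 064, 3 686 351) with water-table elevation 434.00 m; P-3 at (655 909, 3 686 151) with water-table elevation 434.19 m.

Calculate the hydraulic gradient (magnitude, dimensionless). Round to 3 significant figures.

∂h/∂x = (434.00 − 434.09) / (656064 − 655909) = -0.0005806
∂h/∂y = (434.19 − 434.09) / (3686151 − 3686351) = -0.0005000
|∇h| = √(-0.0005806² + -0.0005000²) = 0.0007662

0.000766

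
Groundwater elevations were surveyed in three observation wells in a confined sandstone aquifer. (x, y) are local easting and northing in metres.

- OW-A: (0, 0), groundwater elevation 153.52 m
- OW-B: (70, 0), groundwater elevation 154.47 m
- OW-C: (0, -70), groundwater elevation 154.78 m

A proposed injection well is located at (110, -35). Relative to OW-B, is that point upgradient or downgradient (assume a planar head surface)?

upgradient

∂h/∂x = (154.47 − 153.52) / (70 − 0) = +0.01357
∂h/∂y = (154.78 − 153.52) / (-70 − 0) = -0.01800
Head at (110, -35) = 153.52 + (+0.01357)·(110) + (-0.01800)·(-35) = 155.64 m.
That is higher than the 154.47 m at OW-B, so the point is upgradient.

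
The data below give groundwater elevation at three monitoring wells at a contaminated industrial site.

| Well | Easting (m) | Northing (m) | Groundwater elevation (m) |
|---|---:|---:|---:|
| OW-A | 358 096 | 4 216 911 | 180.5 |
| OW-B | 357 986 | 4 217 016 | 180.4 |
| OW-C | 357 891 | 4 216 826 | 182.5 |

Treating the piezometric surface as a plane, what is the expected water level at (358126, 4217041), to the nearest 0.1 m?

With h = a·x + b·y + c and OW-A as origin, the differences give:
  (-110)·a + 105·b = -0.1
  (-205)·a + (-85)·b = +2.0
Eliminate b (×(-85) and ×105, subtract): 30875·a = -201.50 → a = ∂h/∂x = -0.006526
Back-substitute: b = ∂h/∂y = -0.007789.
h(358126, 4217041) = 180.5 + (-0.006526)·(30) + (-0.007789)·(130) = 180.5 -0.196 -1.013 = 179.292 m.

179.3 m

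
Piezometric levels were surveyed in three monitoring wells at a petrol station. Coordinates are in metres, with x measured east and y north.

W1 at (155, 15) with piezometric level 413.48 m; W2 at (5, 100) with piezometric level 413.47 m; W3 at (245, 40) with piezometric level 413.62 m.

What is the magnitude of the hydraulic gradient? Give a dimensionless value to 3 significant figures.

With h = a·x + b·y + c and W1 as origin, the differences give:
  (-150)·a + 85·b = -0.01
  90·a + 25·b = +0.14
Eliminate b (×25 and ×85, subtract): -11400·a = -12.150 → a = ∂h/∂x = +0.001066
Back-substitute: b = ∂h/∂y = +0.001763.
|∇h| = √(0.001066² + 0.001763²) = 0.00206

0.00206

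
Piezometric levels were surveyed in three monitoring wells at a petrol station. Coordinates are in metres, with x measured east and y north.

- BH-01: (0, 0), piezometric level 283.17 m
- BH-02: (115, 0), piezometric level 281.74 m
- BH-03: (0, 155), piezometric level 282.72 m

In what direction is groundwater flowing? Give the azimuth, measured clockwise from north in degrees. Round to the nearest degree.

077°

∂h/∂x = (281.74 − 283.17) / (115 − 0) = -0.01243
∂h/∂y = (282.72 − 283.17) / (155 − 0) = -0.002903
Flow direction (−∇h) has components (+0.01243 E, +0.002903 N).
Azimuth = atan2(E, N) = atan2(+0.01243, +0.002903) = 76.9° ≈ 077°.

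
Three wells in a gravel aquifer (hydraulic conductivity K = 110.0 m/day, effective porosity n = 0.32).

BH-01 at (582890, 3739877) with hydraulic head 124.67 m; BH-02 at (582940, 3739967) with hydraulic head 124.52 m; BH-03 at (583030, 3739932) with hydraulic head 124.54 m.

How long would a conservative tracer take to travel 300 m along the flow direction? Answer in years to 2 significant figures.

1.6 years

Differences from BH-01: to BH-02 (Δx, Δy, Δh) = (50, 90, -0.15); to BH-03 = (140, 55, -0.13).
Solve a·Δx + b·Δy = Δh: det = 50·55 − 140·90 = -9850.
∂h/∂x = [(-0.15)·55 − (-0.13)·90] / -9850 = -0.0003503
∂h/∂y = [50·(-0.13) − 140·(-0.15)] / -9850 = -0.001472
|∇h| = √(-0.0003503² + -0.001472²) = 0.001513
Seepage velocity v = K·i/n = 110.0 × 0.001513 / 0.32 = 0.5201 m/day.
t = 300 / 0.5201 = 576.8 days = 1.58 years.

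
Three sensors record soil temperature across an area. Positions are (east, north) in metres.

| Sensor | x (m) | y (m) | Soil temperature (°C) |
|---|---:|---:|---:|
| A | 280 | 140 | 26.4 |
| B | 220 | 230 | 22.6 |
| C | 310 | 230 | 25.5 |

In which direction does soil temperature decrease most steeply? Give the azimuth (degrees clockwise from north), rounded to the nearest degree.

303°

Three-point gradient (reference A): Δ to B = (-60, 90, -3.8), Δ to C = (30, 90, -0.9).
∂T/∂x = +0.03222, ∂T/∂y = -0.02074 (det = -8100).
Steepest decrease is along −∇f: components (-0.03222 E, +0.02074 N).
Azimuth = atan2(-0.03222, +0.02074) = 302.8° ≈ 303°.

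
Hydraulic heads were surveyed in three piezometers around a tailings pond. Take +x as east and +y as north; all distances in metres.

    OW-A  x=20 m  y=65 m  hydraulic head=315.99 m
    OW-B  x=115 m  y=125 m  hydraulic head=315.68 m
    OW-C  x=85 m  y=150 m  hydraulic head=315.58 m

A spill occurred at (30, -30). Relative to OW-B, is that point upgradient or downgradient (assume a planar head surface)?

Taking OW-A as reference: OW-B−OW-A = (95, 60, -0.31); OW-C−OW-A = (65, 85, -0.41).
Determinant of the coordinate differences = 95·85 − 65·60 = 4175.
∂h/∂x = [(-0.31)·85 − (-0.41)·60] / 4175 = -0.0004192
∂h/∂y = [95·(-0.41) − 65·(-0.31)] / 4175 = -0.004503
Head at (30, -30) = 315.99 + (-0.0004192)·(10) + (-0.004503)·(-95) = 316.41 m.
That is higher than the 315.68 m at OW-B, so the point is upgradient.

upgradient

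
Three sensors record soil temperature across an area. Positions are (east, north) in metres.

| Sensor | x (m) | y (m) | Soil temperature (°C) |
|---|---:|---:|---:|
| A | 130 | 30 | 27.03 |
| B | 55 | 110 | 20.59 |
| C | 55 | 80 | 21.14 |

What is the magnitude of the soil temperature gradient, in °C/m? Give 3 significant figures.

0.0688 °C/m

With T = a·x + b·y + c and A as origin, the differences give:
  (-75)·a + 80·b = -6.44
  (-75)·a + 50·b = -5.89
Eliminate b (×50 and ×80, subtract): 2250·a = 149.200 → a = ∂T/∂x = +0.06631
Back-substitute: b = ∂T/∂y = -0.01833.
|∇f| = √(0.06631² + -0.01833²) = 0.0688 °C/m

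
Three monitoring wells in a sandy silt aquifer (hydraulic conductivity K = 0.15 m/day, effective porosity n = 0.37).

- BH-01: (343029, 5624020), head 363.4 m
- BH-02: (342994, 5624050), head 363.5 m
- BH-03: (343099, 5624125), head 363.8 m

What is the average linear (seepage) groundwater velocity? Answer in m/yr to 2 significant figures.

0.54 m/yr

Taking BH-01 as reference: BH-02−BH-01 = (-35, 30, +0.1); BH-03−BH-01 = (70, 105, +0.4).
Determinant of the coordinate differences = (-35)·105 − 70·30 = -5775.
∂h/∂x = [(+0.1)·105 − (+0.4)·30] / -5775 = +0.0002597
∂h/∂y = [(-35)·(+0.4) − 70·(+0.1)] / -5775 = +0.003636
|∇h| = √(0.0002597² + 0.003636²) = 0.003645
Seepage velocity v = K·i/n = 0.15 × 0.003645 / 0.37 = 0.001478 m/day = 0.5398 m/yr.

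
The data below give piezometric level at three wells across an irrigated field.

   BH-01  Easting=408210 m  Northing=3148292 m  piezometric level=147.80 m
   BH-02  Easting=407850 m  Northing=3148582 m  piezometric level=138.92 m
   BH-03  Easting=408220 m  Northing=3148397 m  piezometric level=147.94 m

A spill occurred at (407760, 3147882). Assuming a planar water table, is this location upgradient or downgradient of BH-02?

Differences from BH-01: to BH-02 (Δx, Δy, Δh) = (-360, 290, -8.88); to BH-03 = (10, 105, +0.14).
Determinant of the coordinate differences = (-360)·105 − 10·290 = -40700.
∂h/∂x = [(-8.88)·105 − (+0.14)·290] / -40700 = +0.02391
∂h/∂y = [(-360)·(+0.14) − 10·(-8.88)] / -40700 = -0.0009435
Head at (407760, 3147882) = 147.80 + (+0.02391)·(-450) + (-0.0009435)·(-410) = 137.43 m.
That is lower than the 138.92 m at BH-02, so the point is downgradient.

downgradient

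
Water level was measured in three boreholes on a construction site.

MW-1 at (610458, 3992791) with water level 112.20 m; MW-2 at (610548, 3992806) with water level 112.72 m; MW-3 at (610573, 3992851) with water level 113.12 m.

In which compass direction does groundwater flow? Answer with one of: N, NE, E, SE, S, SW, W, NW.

Differences from MW-1: to MW-2 (Δx, Δy, Δh) = (90, 15, +0.52); to MW-3 = (115, 60, +0.92).
Determinant of the coordinate differences = 90·60 − 115·15 = 3675.
∂h/∂x = [(+0.52)·60 − (+0.92)·15] / 3675 = +0.004735
∂h/∂y = [90·(+0.92) − 115·(+0.52)] / 3675 = +0.006259
Flow = −∇h = (-0.004735 east, -0.006259 north), which points southwest.

SW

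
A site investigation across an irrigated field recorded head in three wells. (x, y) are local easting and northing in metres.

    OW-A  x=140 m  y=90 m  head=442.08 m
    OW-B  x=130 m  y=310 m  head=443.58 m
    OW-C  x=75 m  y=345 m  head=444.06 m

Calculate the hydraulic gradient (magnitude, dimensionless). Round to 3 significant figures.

Differences from OW-A: to OW-B (Δx, Δy, Δh) = (-10, 220, +1.50); to OW-C = (-65, 255, +1.98).
Solve a·Δx + b·Δy = Δh: det = (-10)·255 − (-65)·220 = 11750.
∂h/∂x = [(+1.50)·255 − (+1.98)·220] / 11750 = -0.004519
∂h/∂y = [(-10)·(+1.98) − (-65)·(+1.50)] / 11750 = +0.006613
|∇h| = √(-0.004519² + 0.006613²) = 0.00801

0.00801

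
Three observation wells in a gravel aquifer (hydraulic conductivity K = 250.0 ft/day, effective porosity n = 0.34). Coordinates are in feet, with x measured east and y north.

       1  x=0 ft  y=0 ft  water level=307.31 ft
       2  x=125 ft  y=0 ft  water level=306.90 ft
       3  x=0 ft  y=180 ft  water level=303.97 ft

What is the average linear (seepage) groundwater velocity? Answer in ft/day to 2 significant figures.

∂h/∂x = (306.90 − 307.31) / (125 − 0) = -0.003280
∂h/∂y = (303.97 − 307.31) / (180 − 0) = -0.01856
|∇h| = √(-0.003280² + -0.01856²) = 0.01885
Seepage velocity v = K·i/n = 250.0 × 0.01885 / 0.34 = 13.86 ft/day.

14 ft/day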